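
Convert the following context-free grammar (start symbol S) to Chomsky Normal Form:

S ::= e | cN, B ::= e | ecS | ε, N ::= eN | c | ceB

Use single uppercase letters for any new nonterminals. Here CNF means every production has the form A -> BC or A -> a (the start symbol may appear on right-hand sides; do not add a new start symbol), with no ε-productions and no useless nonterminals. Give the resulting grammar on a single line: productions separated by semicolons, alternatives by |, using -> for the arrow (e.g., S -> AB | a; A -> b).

Nullable: {B}; after ε-elimination: S -> e | cN; B -> e | ecS; N -> c | ce | eN | ceB.
No unit productions to eliminate.
TERM: introduce C -> c, A -> e and substitute in every rule of length ≥2.
BIN: B -> ACS becomes B -> AD, D -> CS; N -> CAB becomes N -> CE, E -> AB.

S -> e | CN; A -> e; B -> e | AD; C -> c; D -> CS; E -> AB; N -> c | AN | CA | CE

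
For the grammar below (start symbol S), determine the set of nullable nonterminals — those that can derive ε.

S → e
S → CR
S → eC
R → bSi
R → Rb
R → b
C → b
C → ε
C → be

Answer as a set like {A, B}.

{C}

Directly nullable (have an ε-rule): {C}.
Not nullable: R, S — each has a terminal in every rule's right-hand side or depends on a non-nullable symbol.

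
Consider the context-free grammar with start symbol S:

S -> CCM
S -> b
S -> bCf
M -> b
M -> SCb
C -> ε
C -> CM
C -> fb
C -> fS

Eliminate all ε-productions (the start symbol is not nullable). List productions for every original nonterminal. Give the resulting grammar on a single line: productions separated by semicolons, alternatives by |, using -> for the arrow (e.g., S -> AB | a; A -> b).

Nullable set: {C}.
S -> CCM: C, C nullable, giving CCM | CM | M.
S -> bCf: C nullable, giving bCf | bf.
Drop C -> ε.
C -> CM: C nullable, giving CM | M.
M -> SCb: C nullable, giving SCb | Sb.
Unchanged (no nullable symbols): S -> b; C -> fS; C -> fb; M -> b.

S -> M | b | CM | bf | CCM | bCf; C -> M | CM | fS | fb; M -> b | Sb | SCb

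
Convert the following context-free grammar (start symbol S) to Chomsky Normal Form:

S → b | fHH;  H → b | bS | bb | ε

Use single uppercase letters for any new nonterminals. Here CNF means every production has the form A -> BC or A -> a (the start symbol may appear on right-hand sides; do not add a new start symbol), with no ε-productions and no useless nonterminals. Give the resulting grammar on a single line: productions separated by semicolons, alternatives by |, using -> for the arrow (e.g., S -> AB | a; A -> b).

Nullable: {H}; after ε-elimination: S -> b | f | fH | fHH; H -> b | bS | bb.
No unit productions to eliminate.
TERM: introduce A -> b, B -> f and substitute in every rule of length ≥2.
BIN: S -> BHH becomes S -> BC, C -> HH.

S -> b | f | BC | BH; A -> b; B -> f; C -> HH; H -> b | AA | AS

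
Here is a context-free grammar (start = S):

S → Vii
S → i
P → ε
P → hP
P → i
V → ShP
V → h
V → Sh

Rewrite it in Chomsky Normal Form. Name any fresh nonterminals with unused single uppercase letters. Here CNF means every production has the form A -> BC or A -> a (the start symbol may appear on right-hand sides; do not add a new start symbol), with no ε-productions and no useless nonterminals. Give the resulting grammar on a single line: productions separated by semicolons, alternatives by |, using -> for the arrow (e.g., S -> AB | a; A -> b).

S -> i | VC; A -> h; B -> i; C -> BB; D -> AP; P -> h | i | AP; V -> h | SA | SD

Nullable: {P}; after ε-elimination: S -> i | Vii; P -> h | i | hP; V -> h | Sh | ShP.
No unit productions to eliminate.
TERM: introduce A -> h, B -> i and substitute in every rule of length ≥2.
BIN: S -> VBB becomes S -> VC, C -> BB; V -> SAP becomes V -> SD, D -> AP.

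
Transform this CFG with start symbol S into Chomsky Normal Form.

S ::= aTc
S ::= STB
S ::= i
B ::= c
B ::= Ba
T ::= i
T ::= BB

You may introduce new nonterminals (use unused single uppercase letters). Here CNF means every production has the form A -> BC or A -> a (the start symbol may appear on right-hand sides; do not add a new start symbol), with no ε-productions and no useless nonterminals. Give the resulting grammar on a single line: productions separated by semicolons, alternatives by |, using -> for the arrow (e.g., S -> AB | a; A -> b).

No ε-productions.
No unit productions to eliminate.
TERM: introduce A -> a, C -> c and substitute in every rule of length ≥2.
BIN: S -> ATC becomes S -> AD, D -> TC; S -> STB becomes S -> SE, E -> TB.

S -> i | AD | SE; A -> a; B -> c | BA; C -> c; D -> TC; E -> TB; T -> i | BB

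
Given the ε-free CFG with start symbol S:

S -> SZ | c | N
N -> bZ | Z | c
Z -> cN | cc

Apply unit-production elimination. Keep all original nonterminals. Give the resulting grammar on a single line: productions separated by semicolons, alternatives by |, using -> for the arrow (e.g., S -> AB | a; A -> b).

Unit productions: N->Z, S->N.
Unit pairs (A ⇒* B via units): (N,Z), (S,N), (S,Z).
S: inherits non-unit rules of {N, S, Z} → SZ | bZ | c | cN | cc.
N: inherits non-unit rules of {N, Z} → bZ | c | cN | cc.
Z: inherits non-unit rules of {Z} → cN | cc.

S -> c | SZ | bZ | cN | cc; N -> c | bZ | cN | cc; Z -> cN | cc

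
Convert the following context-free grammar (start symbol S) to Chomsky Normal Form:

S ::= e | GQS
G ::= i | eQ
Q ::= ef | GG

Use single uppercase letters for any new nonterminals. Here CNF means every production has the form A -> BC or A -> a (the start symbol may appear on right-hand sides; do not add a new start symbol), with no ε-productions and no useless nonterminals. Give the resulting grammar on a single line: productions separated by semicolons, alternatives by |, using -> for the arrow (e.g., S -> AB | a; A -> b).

S -> e | GC; A -> e; B -> f; C -> QS; G -> i | AQ; Q -> AB | GG

No ε-productions.
No unit productions to eliminate.
TERM: introduce A -> e, B -> f and substitute in every rule of length ≥2.
BIN: S -> GQS becomes S -> GC, C -> QS.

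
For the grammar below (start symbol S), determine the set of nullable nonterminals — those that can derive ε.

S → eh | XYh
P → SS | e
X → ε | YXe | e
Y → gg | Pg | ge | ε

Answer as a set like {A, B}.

{X, Y}

Directly nullable (have an ε-rule): {X, Y}.
Not nullable: P, S — each has a terminal in every rule's right-hand side or depends on a non-nullable symbol.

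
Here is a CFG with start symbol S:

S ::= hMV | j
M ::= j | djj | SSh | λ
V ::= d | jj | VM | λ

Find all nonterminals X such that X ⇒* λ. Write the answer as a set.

Directly nullable (have an ε-rule): {M, V}.
Not nullable: S — each has a terminal in every rule's right-hand side or depends on a non-nullable symbol.

{M, V}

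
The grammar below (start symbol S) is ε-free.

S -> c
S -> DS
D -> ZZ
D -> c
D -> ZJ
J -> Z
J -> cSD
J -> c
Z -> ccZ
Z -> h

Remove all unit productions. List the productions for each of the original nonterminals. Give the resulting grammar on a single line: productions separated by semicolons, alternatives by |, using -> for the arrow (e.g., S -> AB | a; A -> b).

S -> c | DS; D -> c | ZJ | ZZ; J -> c | h | cSD | ccZ; Z -> h | ccZ

Unit productions: J->Z.
Unit pairs (A ⇒* B via units): (J,Z).
S: inherits non-unit rules of {S} → DS | c.
D: inherits non-unit rules of {D} → ZJ | ZZ | c.
J: inherits non-unit rules of {J, Z} → c | cSD | ccZ | h.
Z: inherits non-unit rules of {Z} → ccZ | h.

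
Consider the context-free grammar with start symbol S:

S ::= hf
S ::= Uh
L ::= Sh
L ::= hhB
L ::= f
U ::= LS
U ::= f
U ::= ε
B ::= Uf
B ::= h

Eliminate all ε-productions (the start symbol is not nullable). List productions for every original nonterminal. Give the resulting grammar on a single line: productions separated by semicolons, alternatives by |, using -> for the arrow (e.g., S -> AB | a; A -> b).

Nullable set: {U}.
S -> Uh: U nullable, giving Uh | h.
B -> Uf: U nullable, giving Uf | f.
Drop U -> ε.
Unchanged (no nullable symbols): S -> hf; B -> h; L -> Sh; L -> f; L -> hhB; U -> LS; U -> f.

S -> h | Uh | hf; B -> f | h | Uf; L -> f | Sh | hhB; U -> f | LS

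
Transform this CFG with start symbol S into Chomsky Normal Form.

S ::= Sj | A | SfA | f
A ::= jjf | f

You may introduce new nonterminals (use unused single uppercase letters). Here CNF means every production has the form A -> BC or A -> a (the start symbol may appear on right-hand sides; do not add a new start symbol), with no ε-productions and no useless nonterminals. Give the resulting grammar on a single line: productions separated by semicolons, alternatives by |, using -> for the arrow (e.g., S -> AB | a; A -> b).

No ε-productions.
After unit-elimination: S -> f | Sj | SfA | jjf; A -> f | jjf.
TERM: introduce C -> f, B -> j and substitute in every rule of length ≥2.
BIN: A -> BBC becomes A -> BD, D -> BC; S -> BBC becomes S -> BE, E -> BC; S -> SCA becomes S -> SF, F -> CA.

S -> f | BE | SB | SF; A -> f | BD; B -> j; C -> f; D -> BC; E -> BC; F -> CA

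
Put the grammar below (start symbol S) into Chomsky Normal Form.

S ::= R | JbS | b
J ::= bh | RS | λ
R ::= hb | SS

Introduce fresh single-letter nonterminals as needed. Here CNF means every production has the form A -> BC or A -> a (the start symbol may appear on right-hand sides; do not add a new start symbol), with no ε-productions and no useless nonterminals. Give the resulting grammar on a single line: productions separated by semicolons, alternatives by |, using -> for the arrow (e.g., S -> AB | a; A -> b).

Nullable: {J}; after ε-elimination: S -> R | b | bS | JbS; J -> RS | bh; R -> SS | hb.
After unit-elimination: S -> b | SS | bS | hb | JbS; J -> RS | bh; R -> SS | hb.
TERM: introduce A -> b, B -> h and substitute in every rule of length ≥2.
BIN: S -> JAS becomes S -> JC, C -> AS.

S -> b | AS | BA | JC | SS; A -> b; B -> h; C -> AS; J -> AB | RS; R -> BA | SS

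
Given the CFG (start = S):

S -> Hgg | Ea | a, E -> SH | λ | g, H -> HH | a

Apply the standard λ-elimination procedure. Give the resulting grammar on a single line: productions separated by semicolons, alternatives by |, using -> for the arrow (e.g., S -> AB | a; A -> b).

Nullable set: {E}.
S -> Ea: E nullable, giving Ea | a.
Drop E -> λ.
Unchanged (no nullable symbols): S -> Hgg; S -> a; E -> SH; E -> g; H -> HH; H -> a.

S -> a | Ea | Hgg; E -> g | SH; H -> a | HH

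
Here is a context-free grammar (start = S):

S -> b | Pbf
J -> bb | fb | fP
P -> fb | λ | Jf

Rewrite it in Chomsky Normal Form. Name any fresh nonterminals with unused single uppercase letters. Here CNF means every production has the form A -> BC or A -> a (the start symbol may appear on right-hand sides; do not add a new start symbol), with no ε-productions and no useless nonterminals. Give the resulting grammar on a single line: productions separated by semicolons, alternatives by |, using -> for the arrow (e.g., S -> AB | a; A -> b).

Nullable: {P}; after ε-elimination: S -> b | bf | Pbf; J -> f | bb | fP | fb; P -> Jf | fb.
No unit productions to eliminate.
TERM: introduce A -> b, B -> f and substitute in every rule of length ≥2.
BIN: S -> PAB becomes S -> PC, C -> AB.

S -> b | AB | PC; A -> b; B -> f; C -> AB; J -> f | AA | BA | BP; P -> BA | JB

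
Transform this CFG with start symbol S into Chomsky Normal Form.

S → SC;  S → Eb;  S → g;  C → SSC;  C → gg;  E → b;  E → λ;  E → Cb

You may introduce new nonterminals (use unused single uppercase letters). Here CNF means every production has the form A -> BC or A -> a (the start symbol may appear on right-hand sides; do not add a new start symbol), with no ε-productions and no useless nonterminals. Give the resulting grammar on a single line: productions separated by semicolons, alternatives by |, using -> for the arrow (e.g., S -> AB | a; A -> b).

S -> b | g | EB | SC; A -> g; B -> b; C -> AA | SD; D -> SC; E -> b | CB

Nullable: {E}; after ε-elimination: S -> b | g | Eb | SC; C -> gg | SSC; E -> b | Cb.
No unit productions to eliminate.
TERM: introduce B -> b, A -> g and substitute in every rule of length ≥2.
BIN: C -> SSC becomes C -> SD, D -> SC.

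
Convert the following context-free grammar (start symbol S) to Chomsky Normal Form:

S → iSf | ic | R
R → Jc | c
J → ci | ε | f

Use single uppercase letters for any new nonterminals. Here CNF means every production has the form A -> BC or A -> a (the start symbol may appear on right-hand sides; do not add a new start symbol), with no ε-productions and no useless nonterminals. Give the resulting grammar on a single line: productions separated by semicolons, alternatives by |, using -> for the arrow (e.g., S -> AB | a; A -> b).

Nullable: {J}; after ε-elimination: S -> R | ic | iSf; J -> f | ci; R -> c | Jc.
After unit-elimination: S -> c | Jc | ic | iSf; J -> f | ci; R -> c | Jc.
TERM: introduce A -> c, C -> f, B -> i and substitute in every rule of length ≥2.
BIN: S -> BSC becomes S -> BD, D -> SC.
Drop unreachable/unproductive: R.

S -> c | BA | BD | JA; A -> c; B -> i; C -> f; D -> SC; J -> f | AB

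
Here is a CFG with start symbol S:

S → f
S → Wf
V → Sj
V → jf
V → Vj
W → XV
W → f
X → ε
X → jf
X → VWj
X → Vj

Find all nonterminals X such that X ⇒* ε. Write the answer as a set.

{X}

Directly nullable (have an ε-rule): {X}.
Not nullable: S, V, W — each has a terminal in every rule's right-hand side or depends on a non-nullable symbol.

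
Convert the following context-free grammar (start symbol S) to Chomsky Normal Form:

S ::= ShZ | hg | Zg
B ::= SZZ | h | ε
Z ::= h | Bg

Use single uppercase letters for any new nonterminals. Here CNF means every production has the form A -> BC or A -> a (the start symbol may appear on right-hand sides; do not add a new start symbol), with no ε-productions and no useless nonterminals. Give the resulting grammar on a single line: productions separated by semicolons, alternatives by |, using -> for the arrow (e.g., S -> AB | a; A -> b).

Nullable: {B}; after ε-elimination: S -> Zg | hg | ShZ; B -> h | SZZ; Z -> g | h | Bg.
No unit productions to eliminate.
TERM: introduce C -> g, A -> h and substitute in every rule of length ≥2.
BIN: B -> SZZ becomes B -> SD, D -> ZZ; S -> SAZ becomes S -> SE, E -> AZ.

S -> AC | SE | ZC; A -> h; B -> h | SD; C -> g; D -> ZZ; E -> AZ; Z -> g | h | BC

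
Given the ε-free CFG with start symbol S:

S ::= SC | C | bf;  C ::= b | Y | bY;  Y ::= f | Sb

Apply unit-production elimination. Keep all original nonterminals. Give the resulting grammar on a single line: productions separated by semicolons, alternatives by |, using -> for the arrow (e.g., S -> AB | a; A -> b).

S -> b | f | SC | Sb | bY | bf; C -> b | f | Sb | bY; Y -> f | Sb

Unit productions: C->Y, S->C.
Unit pairs (A ⇒* B via units): (C,Y), (S,C), (S,Y).
S: inherits non-unit rules of {C, S, Y} → SC | Sb | b | bY | bf | f.
C: inherits non-unit rules of {C, Y} → Sb | b | bY | f.
Y: inherits non-unit rules of {Y} → Sb | f.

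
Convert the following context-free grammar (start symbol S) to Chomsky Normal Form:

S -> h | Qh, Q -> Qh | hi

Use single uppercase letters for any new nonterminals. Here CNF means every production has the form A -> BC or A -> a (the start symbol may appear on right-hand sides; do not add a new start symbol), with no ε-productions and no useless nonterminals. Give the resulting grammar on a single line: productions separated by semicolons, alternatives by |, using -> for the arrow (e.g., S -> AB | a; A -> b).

S -> h | QA; A -> h; B -> i; Q -> AB | QA

No ε-productions.
No unit productions to eliminate.
TERM: introduce A -> h, B -> i and substitute in every rule of length ≥2.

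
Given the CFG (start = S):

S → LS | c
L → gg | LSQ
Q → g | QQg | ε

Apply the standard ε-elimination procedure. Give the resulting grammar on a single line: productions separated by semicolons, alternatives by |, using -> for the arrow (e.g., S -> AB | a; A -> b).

Nullable set: {Q}.
L -> LSQ: Q nullable, giving LS | LSQ.
Drop Q -> ε.
Q -> QQg: Q, Q nullable, giving QQg | Qg | g.
Unchanged (no nullable symbols): S -> LS; S -> c; L -> gg; Q -> g.

S -> c | LS; L -> LS | gg | LSQ; Q -> g | Qg | QQg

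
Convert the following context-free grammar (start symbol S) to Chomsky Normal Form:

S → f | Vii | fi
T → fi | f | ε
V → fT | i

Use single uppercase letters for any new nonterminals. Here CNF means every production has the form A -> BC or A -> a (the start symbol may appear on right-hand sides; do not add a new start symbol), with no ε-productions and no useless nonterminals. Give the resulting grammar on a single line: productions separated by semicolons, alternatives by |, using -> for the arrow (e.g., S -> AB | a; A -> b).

Nullable: {T}; after ε-elimination: S -> f | fi | Vii; T -> f | fi; V -> f | i | fT.
No unit productions to eliminate.
TERM: introduce B -> f, A -> i and substitute in every rule of length ≥2.
BIN: S -> VAA becomes S -> VC, C -> AA.

S -> f | BA | VC; A -> i; B -> f; C -> AA; T -> f | BA; V -> f | i | BT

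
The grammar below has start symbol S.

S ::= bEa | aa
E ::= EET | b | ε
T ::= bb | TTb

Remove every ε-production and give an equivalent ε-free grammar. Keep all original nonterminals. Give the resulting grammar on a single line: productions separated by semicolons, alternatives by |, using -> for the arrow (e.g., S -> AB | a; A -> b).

Nullable set: {E}.
S -> bEa: E nullable, giving bEa | ba.
Drop E -> ε.
E -> EET: E, E nullable, giving EET | ET | T.
Unchanged (no nullable symbols): S -> aa; E -> b; T -> TTb; T -> bb.

S -> aa | ba | bEa; E -> T | b | ET | EET; T -> bb | TTb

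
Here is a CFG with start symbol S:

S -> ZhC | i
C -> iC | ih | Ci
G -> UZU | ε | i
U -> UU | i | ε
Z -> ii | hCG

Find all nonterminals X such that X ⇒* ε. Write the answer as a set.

{G, U}

Directly nullable (have an ε-rule): {G, U}.
Not nullable: C, S, Z — each has a terminal in every rule's right-hand side or depends on a non-nullable symbol.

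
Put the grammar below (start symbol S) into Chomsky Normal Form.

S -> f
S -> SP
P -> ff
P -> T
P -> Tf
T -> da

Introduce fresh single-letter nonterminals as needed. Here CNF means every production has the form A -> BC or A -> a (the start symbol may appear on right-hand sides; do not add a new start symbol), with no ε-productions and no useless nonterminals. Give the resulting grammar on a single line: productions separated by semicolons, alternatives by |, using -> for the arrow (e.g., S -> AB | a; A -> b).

S -> f | SP; A -> f; B -> d; C -> a; P -> AA | BC | TA; T -> BC

No ε-productions.
After unit-elimination: S -> f | SP; P -> Tf | da | ff; T -> da.
TERM: introduce C -> a, B -> d, A -> f and substitute in every rule of length ≥2.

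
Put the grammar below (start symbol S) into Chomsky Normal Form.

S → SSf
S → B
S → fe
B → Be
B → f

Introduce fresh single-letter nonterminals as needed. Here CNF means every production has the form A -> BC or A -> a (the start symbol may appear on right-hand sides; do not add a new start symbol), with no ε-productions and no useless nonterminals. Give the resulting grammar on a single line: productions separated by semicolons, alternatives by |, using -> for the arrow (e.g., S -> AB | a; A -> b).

S -> f | BA | CA | SD; A -> e; B -> f | BA; C -> f; D -> SC

No ε-productions.
After unit-elimination: S -> f | Be | fe | SSf; B -> f | Be.
TERM: introduce A -> e, C -> f and substitute in every rule of length ≥2.
BIN: S -> SSC becomes S -> SD, D -> SC.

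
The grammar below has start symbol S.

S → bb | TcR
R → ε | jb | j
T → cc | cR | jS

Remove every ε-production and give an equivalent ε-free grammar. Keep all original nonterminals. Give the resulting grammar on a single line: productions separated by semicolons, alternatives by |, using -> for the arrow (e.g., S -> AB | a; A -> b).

S -> Tc | bb | TcR; R -> j | jb; T -> c | cR | cc | jS

Nullable set: {R}.
S -> TcR: R nullable, giving Tc | TcR.
Drop R -> ε.
T -> cR: R nullable, giving c | cR.
Unchanged (no nullable symbols): S -> bb; R -> j; R -> jb; T -> cc; T -> jS.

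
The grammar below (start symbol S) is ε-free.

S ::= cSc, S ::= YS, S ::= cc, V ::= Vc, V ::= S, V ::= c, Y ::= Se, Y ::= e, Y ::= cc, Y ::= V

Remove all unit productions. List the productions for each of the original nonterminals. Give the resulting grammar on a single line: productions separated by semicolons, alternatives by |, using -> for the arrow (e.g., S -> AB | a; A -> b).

Unit productions: V->S, Y->V.
Unit pairs (A ⇒* B via units): (V,S), (Y,S), (Y,V).
S: inherits non-unit rules of {S} → YS | cSc | cc.
V: inherits non-unit rules of {S, V} → Vc | YS | c | cSc | cc.
Y: inherits non-unit rules of {S, V, Y} → Se | Vc | YS | c | cSc | cc | e.

S -> YS | cc | cSc; V -> c | Vc | YS | cc | cSc; Y -> c | e | Se | Vc | YS | cc | cSc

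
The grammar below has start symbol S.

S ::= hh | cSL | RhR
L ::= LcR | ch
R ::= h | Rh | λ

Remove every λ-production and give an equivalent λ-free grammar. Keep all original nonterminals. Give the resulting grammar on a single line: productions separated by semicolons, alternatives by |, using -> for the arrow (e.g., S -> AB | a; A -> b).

Nullable set: {R}.
S -> RhR: R, R nullable, giving Rh | RhR | h | hR.
L -> LcR: R nullable, giving Lc | LcR.
Drop R -> λ.
R -> Rh: R nullable, giving Rh | h.
Unchanged (no nullable symbols): S -> cSL; S -> hh; L -> ch; R -> h.

S -> h | Rh | hR | hh | RhR | cSL; L -> Lc | ch | LcR; R -> h | Rh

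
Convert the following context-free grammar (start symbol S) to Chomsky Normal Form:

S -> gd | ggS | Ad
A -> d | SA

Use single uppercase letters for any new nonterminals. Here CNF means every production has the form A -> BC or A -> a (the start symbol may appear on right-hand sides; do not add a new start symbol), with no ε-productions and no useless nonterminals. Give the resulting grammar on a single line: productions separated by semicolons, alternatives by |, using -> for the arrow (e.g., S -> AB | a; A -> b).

S -> AB | CB | CD; A -> d | SA; B -> d; C -> g; D -> CS

No ε-productions.
No unit productions to eliminate.
TERM: introduce B -> d, C -> g and substitute in every rule of length ≥2.
BIN: S -> CCS becomes S -> CD, D -> CS.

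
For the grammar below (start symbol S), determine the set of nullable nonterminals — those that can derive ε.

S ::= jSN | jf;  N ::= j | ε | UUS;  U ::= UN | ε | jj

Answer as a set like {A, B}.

Directly nullable (have an ε-rule): {N, U}.
Not nullable: S — each has a terminal in every rule's right-hand side or depends on a non-nullable symbol.

{N, U}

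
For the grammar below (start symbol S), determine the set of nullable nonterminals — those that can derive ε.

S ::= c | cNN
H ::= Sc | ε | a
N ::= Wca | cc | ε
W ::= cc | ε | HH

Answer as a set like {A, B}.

{H, N, W}

Directly nullable (have an ε-rule): {H, N, W}.
Not nullable: S — each has a terminal in every rule's right-hand side or depends on a non-nullable symbol.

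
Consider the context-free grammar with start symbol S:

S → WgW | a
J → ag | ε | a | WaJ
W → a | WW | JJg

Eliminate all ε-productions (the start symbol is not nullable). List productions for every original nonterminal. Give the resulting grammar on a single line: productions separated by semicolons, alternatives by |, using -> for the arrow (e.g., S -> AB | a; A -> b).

S -> a | WgW; J -> a | Wa | ag | WaJ; W -> a | g | Jg | WW | JJg

Nullable set: {J}.
Drop J -> ε.
J -> WaJ: J nullable, giving Wa | WaJ.
W -> JJg: J, J nullable, giving JJg | Jg | g.
Unchanged (no nullable symbols): S -> WgW; S -> a; J -> a; J -> ag; W -> WW; W -> a.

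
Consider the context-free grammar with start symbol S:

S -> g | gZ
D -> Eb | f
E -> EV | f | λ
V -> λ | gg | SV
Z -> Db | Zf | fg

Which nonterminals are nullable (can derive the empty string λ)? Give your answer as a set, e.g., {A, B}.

Directly nullable (have an ε-rule): {E, V}.
Not nullable: D, S, Z — each has a terminal in every rule's right-hand side or depends on a non-nullable symbol.

{E, V}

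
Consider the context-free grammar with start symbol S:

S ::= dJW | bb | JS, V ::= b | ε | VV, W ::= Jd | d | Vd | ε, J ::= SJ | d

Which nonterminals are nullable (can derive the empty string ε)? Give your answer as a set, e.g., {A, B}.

{V, W}

Directly nullable (have an ε-rule): {V, W}.
Not nullable: J, S — each has a terminal in every rule's right-hand side or depends on a non-nullable symbol.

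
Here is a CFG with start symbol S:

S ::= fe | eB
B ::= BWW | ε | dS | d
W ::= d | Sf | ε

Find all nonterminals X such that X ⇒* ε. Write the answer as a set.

{B, W}

Directly nullable (have an ε-rule): {B, W}.
Not nullable: S — each has a terminal in every rule's right-hand side or depends on a non-nullable symbol.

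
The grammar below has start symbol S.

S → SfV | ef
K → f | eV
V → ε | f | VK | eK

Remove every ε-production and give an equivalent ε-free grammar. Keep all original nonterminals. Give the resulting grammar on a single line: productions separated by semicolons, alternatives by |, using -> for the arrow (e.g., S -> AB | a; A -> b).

Nullable set: {V}.
S -> SfV: V nullable, giving Sf | SfV.
K -> eV: V nullable, giving e | eV.
Drop V -> ε.
V -> VK: V nullable, giving K | VK.
Unchanged (no nullable symbols): S -> ef; K -> f; V -> eK; V -> f.

S -> Sf | ef | SfV; K -> e | f | eV; V -> K | f | VK | eK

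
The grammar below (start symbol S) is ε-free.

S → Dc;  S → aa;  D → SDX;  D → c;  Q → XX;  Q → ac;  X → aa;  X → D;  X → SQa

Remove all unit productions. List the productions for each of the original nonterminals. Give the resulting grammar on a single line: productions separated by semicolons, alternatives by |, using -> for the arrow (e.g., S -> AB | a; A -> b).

S -> Dc | aa; D -> c | SDX; Q -> XX | ac; X -> c | aa | SDX | SQa

Unit productions: X->D.
Unit pairs (A ⇒* B via units): (X,D).
S: inherits non-unit rules of {S} → Dc | aa.
D: inherits non-unit rules of {D} → SDX | c.
Q: inherits non-unit rules of {Q} → XX | ac.
X: inherits non-unit rules of {D, X} → SDX | SQa | aa | c.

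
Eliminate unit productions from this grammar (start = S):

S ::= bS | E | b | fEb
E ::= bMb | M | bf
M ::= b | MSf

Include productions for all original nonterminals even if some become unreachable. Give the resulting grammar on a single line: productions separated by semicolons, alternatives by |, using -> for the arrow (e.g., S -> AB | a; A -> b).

Unit productions: E->M, S->E.
Unit pairs (A ⇒* B via units): (E,M), (S,E), (S,M).
S: inherits non-unit rules of {E, M, S} → MSf | b | bMb | bS | bf | fEb.
E: inherits non-unit rules of {E, M} → MSf | b | bMb | bf.
M: inherits non-unit rules of {M} → MSf | b.

S -> b | bS | bf | MSf | bMb | fEb; E -> b | bf | MSf | bMb; M -> b | MSf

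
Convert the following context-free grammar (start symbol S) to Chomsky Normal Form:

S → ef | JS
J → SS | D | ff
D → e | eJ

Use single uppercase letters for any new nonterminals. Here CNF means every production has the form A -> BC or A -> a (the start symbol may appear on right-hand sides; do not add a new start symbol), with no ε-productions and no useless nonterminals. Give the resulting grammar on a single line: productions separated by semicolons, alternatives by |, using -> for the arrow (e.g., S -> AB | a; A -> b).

No ε-productions.
After unit-elimination: S -> JS | ef; D -> e | eJ; J -> e | SS | eJ | ff.
TERM: introduce A -> e, B -> f and substitute in every rule of length ≥2.
Drop unreachable/unproductive: D.

S -> AB | JS; A -> e; B -> f; J -> e | AJ | BB | SS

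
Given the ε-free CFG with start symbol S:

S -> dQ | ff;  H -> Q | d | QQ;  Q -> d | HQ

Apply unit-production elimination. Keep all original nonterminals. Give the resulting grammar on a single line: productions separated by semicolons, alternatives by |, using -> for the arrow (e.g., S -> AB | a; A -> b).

S -> dQ | ff; H -> d | HQ | QQ; Q -> d | HQ

Unit productions: H->Q.
Unit pairs (A ⇒* B via units): (H,Q).
S: inherits non-unit rules of {S} → dQ | ff.
H: inherits non-unit rules of {H, Q} → HQ | QQ | d.
Q: inherits non-unit rules of {Q} → HQ | d.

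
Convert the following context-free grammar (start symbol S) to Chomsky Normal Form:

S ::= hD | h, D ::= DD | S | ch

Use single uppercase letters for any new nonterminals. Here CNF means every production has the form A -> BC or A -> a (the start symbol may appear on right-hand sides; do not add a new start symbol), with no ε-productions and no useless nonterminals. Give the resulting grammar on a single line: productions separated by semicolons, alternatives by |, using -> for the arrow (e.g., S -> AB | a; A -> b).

S -> h | BD; A -> c; B -> h; D -> h | AB | BD | DD

No ε-productions.
After unit-elimination: S -> h | hD; D -> h | DD | ch | hD.
TERM: introduce A -> c, B -> h and substitute in every rule of length ≥2.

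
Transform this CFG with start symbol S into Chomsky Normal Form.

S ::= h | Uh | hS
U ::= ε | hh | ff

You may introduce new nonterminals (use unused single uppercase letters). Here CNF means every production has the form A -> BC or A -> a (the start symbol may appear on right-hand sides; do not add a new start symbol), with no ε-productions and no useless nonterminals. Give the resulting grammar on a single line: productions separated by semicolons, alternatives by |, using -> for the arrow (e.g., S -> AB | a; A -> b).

S -> h | AS | UA; A -> h; B -> f; U -> AA | BB

Nullable: {U}; after ε-elimination: S -> h | Uh | hS; U -> ff | hh.
No unit productions to eliminate.
TERM: introduce B -> f, A -> h and substitute in every rule of length ≥2.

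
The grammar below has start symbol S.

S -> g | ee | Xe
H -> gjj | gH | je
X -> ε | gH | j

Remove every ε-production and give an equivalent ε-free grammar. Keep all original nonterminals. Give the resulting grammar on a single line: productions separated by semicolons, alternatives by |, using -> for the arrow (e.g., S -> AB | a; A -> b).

Nullable set: {X}.
S -> Xe: X nullable, giving Xe | e.
Drop X -> ε.
Unchanged (no nullable symbols): S -> ee; S -> g; H -> gH; H -> gjj; H -> je; X -> gH; X -> j.

S -> e | g | Xe | ee; H -> gH | je | gjj; X -> j | gH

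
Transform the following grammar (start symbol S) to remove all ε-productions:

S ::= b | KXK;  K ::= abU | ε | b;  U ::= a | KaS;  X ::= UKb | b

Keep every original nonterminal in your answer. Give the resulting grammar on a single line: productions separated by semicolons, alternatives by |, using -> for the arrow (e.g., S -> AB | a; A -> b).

Nullable set: {K}.
S -> KXK: K, K nullable, giving KX | KXK | X | XK.
Drop K -> ε.
U -> KaS: K nullable, giving KaS | aS.
X -> UKb: K nullable, giving UKb | Ub.
Unchanged (no nullable symbols): S -> b; K -> abU; K -> b; U -> a; X -> b.

S -> X | b | KX | XK | KXK; K -> b | abU; U -> a | aS | KaS; X -> b | Ub | UKb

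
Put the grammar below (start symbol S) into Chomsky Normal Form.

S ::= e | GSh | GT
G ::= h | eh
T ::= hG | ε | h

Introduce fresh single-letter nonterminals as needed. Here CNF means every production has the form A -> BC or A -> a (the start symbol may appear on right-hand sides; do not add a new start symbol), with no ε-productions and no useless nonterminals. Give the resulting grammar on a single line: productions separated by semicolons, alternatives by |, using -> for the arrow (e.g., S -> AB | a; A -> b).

Nullable: {T}; after ε-elimination: S -> G | e | GT | GSh; G -> h | eh; T -> h | hG.
After unit-elimination: S -> e | h | GT | eh | GSh; G -> h | eh; T -> h | hG.
TERM: introduce A -> e, B -> h and substitute in every rule of length ≥2.
BIN: S -> GSB becomes S -> GC, C -> SB.

S -> e | h | AB | GC | GT; A -> e; B -> h; C -> SB; G -> h | AB; T -> h | BG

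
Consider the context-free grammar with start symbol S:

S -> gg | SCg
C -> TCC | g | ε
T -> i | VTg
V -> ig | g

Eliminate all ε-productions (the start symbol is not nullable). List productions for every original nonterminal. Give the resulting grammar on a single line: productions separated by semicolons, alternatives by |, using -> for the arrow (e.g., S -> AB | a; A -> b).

S -> Sg | gg | SCg; C -> T | g | TC | TCC; T -> i | VTg; V -> g | ig

Nullable set: {C}.
S -> SCg: C nullable, giving SCg | Sg.
Drop C -> ε.
C -> TCC: C, C nullable, giving T | TC | TCC.
Unchanged (no nullable symbols): S -> gg; C -> g; T -> VTg; T -> i; V -> g; V -> ig.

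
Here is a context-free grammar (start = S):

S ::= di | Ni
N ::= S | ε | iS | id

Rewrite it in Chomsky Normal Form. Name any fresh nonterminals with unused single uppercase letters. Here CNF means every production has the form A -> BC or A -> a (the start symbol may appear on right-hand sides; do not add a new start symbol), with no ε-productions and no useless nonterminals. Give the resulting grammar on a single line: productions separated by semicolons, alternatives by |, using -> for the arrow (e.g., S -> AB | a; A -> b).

Nullable: {N}; after ε-elimination: S -> i | Ni | di; N -> S | iS | id.
After unit-elimination: S -> i | Ni | di; N -> i | Ni | di | iS | id.
TERM: introduce B -> d, A -> i and substitute in every rule of length ≥2.

S -> i | BA | NA; A -> i; B -> d; N -> i | AB | AS | BA | NA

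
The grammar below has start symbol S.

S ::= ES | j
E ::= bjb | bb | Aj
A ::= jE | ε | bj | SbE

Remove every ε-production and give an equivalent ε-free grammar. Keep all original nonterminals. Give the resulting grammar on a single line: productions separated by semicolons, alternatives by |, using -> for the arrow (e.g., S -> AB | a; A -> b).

S -> j | ES; A -> bj | jE | SbE; E -> j | Aj | bb | bjb

Nullable set: {A}.
Drop A -> ε.
E -> Aj: A nullable, giving Aj | j.
Unchanged (no nullable symbols): S -> ES; S -> j; A -> SbE; A -> bj; A -> jE; E -> bb; E -> bjb.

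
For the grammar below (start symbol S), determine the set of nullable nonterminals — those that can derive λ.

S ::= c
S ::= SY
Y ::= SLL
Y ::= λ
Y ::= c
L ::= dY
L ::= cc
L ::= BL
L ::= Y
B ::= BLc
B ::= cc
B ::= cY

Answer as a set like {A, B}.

{L, Y}

Directly nullable (have an ε-rule): {Y}.
L is nullable via L -> Y (every symbol on the right is already known nullable).
Not nullable: B, S — each has a terminal in every rule's right-hand side or depends on a non-nullable symbol.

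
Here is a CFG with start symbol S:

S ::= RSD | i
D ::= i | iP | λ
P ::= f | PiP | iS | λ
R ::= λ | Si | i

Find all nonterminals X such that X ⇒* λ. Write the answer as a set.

Directly nullable (have an ε-rule): {D, P, R}.
Not nullable: S — each has a terminal in every rule's right-hand side or depends on a non-nullable symbol.

{D, P, R}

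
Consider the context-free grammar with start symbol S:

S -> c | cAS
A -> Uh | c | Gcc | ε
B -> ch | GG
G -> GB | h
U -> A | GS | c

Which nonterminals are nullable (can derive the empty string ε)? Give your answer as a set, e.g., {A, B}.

Directly nullable (have an ε-rule): {A}.
U is nullable via U -> A (every symbol on the right is already known nullable).
Not nullable: B, G, S — each has a terminal in every rule's right-hand side or depends on a non-nullable symbol.

{A, U}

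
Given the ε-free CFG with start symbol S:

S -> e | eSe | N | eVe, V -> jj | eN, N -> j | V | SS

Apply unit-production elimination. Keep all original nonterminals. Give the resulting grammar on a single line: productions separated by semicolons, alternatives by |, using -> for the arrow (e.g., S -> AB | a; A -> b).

S -> e | j | SS | eN | jj | eSe | eVe; N -> j | SS | eN | jj; V -> eN | jj

Unit productions: N->V, S->N.
Unit pairs (A ⇒* B via units): (N,V), (S,N), (S,V).
S: inherits non-unit rules of {N, S, V} → SS | e | eN | eSe | eVe | j | jj.
N: inherits non-unit rules of {N, V} → SS | eN | j | jj.
V: inherits non-unit rules of {V} → eN | jj.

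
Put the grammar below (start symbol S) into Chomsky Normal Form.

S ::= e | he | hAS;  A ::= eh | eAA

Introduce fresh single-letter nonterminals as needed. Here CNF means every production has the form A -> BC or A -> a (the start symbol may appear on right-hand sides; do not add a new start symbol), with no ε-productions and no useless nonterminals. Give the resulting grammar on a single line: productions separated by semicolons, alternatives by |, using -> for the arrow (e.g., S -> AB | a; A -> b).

No ε-productions.
No unit productions to eliminate.
TERM: introduce B -> e, C -> h and substitute in every rule of length ≥2.
BIN: A -> BAA becomes A -> BD, D -> AA; S -> CAS becomes S -> CE, E -> AS.

S -> e | CB | CE; A -> BC | BD; B -> e; C -> h; D -> AA; E -> AS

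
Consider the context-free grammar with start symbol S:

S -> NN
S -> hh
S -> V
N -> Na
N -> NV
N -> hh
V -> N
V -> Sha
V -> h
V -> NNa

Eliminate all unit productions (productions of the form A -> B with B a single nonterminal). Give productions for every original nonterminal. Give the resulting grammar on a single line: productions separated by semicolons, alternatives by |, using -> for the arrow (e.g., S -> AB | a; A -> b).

S -> h | NN | NV | Na | hh | NNa | Sha; N -> NV | Na | hh; V -> h | NV | Na | hh | NNa | Sha

Unit productions: S->V, V->N.
Unit pairs (A ⇒* B via units): (S,N), (S,V), (V,N).
S: inherits non-unit rules of {N, S, V} → NN | NNa | NV | Na | Sha | h | hh.
N: inherits non-unit rules of {N} → NV | Na | hh.
V: inherits non-unit rules of {N, V} → NNa | NV | Na | Sha | h | hh.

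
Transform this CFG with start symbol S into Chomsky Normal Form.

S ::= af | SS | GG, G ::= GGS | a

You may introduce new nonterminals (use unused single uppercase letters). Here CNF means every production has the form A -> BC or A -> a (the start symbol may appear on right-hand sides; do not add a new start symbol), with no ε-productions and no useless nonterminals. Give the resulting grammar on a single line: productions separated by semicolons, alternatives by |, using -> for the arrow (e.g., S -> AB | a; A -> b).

No ε-productions.
No unit productions to eliminate.
TERM: introduce A -> a, B -> f and substitute in every rule of length ≥2.
BIN: G -> GGS becomes G -> GC, C -> GS.

S -> AB | GG | SS; A -> a; B -> f; C -> GS; G -> a | GC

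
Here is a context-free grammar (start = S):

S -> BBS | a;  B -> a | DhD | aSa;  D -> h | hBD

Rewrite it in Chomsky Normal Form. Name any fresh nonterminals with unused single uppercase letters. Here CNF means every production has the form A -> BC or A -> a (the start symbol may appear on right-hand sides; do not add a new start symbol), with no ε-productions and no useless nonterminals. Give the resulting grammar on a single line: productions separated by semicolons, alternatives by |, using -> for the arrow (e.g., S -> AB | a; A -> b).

No ε-productions.
No unit productions to eliminate.
TERM: introduce C -> a, A -> h and substitute in every rule of length ≥2.
BIN: B -> CSC becomes B -> CE, E -> SC; B -> DAD becomes B -> DF, F -> AD; D -> ABD becomes D -> AG, G -> BD; S -> BBS becomes S -> BH, H -> BS.

S -> a | BH; A -> h; B -> a | CE | DF; C -> a; D -> h | AG; E -> SC; F -> AD; G -> BD; H -> BS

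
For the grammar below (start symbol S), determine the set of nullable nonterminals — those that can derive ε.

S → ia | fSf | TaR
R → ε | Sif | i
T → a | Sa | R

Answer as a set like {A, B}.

{R, T}

Directly nullable (have an ε-rule): {R}.
T is nullable via T -> R (every symbol on the right is already known nullable).
Not nullable: S — each has a terminal in every rule's right-hand side or depends on a non-nullable symbol.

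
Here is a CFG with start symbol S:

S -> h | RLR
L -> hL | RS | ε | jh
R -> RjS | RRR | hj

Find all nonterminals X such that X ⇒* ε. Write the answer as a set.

{L}

Directly nullable (have an ε-rule): {L}.
Not nullable: R, S — each has a terminal in every rule's right-hand side or depends on a non-nullable symbol.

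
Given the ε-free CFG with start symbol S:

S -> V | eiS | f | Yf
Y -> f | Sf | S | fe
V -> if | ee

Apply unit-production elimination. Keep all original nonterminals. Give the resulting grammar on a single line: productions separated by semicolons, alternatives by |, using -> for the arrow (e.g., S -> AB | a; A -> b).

Unit productions: S->V, Y->S.
Unit pairs (A ⇒* B via units): (S,V), (Y,S), (Y,V).
S: inherits non-unit rules of {S, V} → Yf | ee | eiS | f | if.
V: inherits non-unit rules of {V} → ee | if.
Y: inherits non-unit rules of {S, V, Y} → Sf | Yf | ee | eiS | f | fe | if.

S -> f | Yf | ee | if | eiS; V -> ee | if; Y -> f | Sf | Yf | ee | fe | if | eiS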